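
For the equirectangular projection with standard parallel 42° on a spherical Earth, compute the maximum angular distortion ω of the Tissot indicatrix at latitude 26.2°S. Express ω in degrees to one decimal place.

With standard parallel φ₀ = 42°, the equirectangular projection gives x = Rλ cos φ₀, y = Rφ, so h = 1 and k = cos 42° / cos φ.
At 26.2°: h = 1.000, k = 0.8282; principal scales a = 1.000, b = 0.8282.
sin(ω/2) = (a − b)/(a + b) = 0.1718/1.828 = 0.09395, so ω = 2 arcsin(0.09395) ≈ 10.8°.

10.8°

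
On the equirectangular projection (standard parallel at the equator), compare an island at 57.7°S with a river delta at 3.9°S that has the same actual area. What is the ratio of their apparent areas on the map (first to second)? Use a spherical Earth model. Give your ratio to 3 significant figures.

1.87

Plate carrée maps x = Rλ, y = Rφ. The meridian scale is h = 1 and the parallel scale is k = 1/cos φ = sec φ.
Areal scale at 57.7°: h·k = 1.000 × 1.871 = 1.871.
Areal scale at 3.9°: h·k = 1.000 × 1.002 = 1.002.
Ratio = 1.871/1.002 ≈ 1.87.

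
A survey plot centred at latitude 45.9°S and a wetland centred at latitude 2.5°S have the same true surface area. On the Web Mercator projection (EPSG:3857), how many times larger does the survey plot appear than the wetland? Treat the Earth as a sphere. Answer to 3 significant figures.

2.06

On Mercator, area is exaggerated by sec²φ = 1/cos²φ.
At 45.9°: sec²(45.9°) = 1/0.6959² = 2.065.
At 2.5°: sec²(2.5°) = 1/0.9990² = 1.002.
Ratio = 2.065/1.002 = cos²(2.5°)/cos²(45.9°) ≈ 2.06.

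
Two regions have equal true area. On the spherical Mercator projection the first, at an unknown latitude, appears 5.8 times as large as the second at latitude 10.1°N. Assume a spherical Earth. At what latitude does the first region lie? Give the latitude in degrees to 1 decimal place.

On Mercator, (apparent₁)/(apparent₂) = sec²φ₁ / sec²φ₂ when true areas are equal.
cos²φ₂ / cos²φ₁ = 5.8  ⇒  cos φ₁ = cos 10.1° / √5.8 = 0.9845/2.408 = 0.4088.
φ₁ = arccos(0.4088) ≈ 65.9°.

65.9°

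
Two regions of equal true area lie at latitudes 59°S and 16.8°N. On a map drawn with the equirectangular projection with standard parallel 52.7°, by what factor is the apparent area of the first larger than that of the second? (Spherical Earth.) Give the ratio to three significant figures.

The equidistant cylindrical projection with φ₀ = 52.7° has h = 1 (meridians true) and k = cos φ₀ / cos φ along parallels.
Areal scale at 59°: h·k = 1.000 × 1.177 = 1.177.
Areal scale at 16.8°: h·k = 1.000 × 0.6330 = 0.6330.
Ratio = 1.177/0.6330 ≈ 1.86.

1.86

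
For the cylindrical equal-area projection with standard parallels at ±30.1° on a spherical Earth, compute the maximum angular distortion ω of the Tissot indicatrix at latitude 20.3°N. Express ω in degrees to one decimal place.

A cylindrical equal-area projection with standard parallel φ₀ has meridian scale h = cos φ / cos φ₀ and parallel scale k = cos φ₀ / cos φ (so areas are preserved, h·k = 1).
At 20.3°: h = 1.084, k = 0.9224; principal scales a = 1.084, b = 0.9224.
sin(ω/2) = (a − b)/(a + b) = 0.1616/2.007 = 0.08055, so ω = 2 arcsin(0.08055) ≈ 9.2°.

9.2°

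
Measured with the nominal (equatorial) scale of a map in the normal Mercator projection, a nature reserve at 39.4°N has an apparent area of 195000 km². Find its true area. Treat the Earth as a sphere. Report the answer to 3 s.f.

Mercator is conformal, so the point scale is isotropic: h = k = sec φ = 1/cos φ.
Areal scale = k² = sec²φ = 1/cos²(39.4°) = 1/0.7727² = 1.675.
True area = apparent / (areal scale) = 195000 / 1.675 ≈ 116000 km².

116000 km²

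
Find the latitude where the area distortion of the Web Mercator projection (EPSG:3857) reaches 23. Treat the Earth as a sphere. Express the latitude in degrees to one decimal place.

Mercator areal scale is sec²φ.
sec²φ = 23  ⇒  cos²φ = 0.04348  ⇒  cos φ = 0.2085.
φ = arccos(0.2085) ≈ 78.0°.

78.0°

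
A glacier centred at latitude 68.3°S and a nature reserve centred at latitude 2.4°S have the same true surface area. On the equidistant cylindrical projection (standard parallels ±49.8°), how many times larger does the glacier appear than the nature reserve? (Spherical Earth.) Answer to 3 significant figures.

2.70

The equidistant cylindrical projection with φ₀ = 49.8° has h = 1 (meridians true) and k = cos φ₀ / cos φ along parallels.
Areal scale at 68.3°: h·k = 1.000 × 1.746 = 1.746.
Areal scale at 2.4°: h·k = 1.000 × 0.6460 = 0.6460.
Ratio = 1.746/0.6460 ≈ 2.70.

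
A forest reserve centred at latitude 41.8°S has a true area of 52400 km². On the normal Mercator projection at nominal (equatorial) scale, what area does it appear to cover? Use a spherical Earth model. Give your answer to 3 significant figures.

For Mercator, h = k = sec φ (a conformal cylindrical projection has a single point scale, 1/cos φ).
Areal scale = k² = sec²φ = 1/cos²(41.8°) = 1/0.7455² = 1.799.
Apparent area = 52400 × 1.799 ≈ 94300 km².

94300 km²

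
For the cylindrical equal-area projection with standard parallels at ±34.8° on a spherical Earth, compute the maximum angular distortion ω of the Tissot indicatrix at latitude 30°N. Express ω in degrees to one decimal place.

Cylindrical equal-area (φ₀ = 34.8°): h = cos φ / cos 34.8° along meridians, k = cos 34.8° / cos φ along parallels; h·k = 1.
At 30°: h = 1.055, k = 0.9482; principal scales a = 1.055, b = 0.9482.
sin(ω/2) = (a − b)/(a + b) = 0.1065/2.003 = 0.05316, so ω = 2 arcsin(0.05316) ≈ 6.1°.

6.1°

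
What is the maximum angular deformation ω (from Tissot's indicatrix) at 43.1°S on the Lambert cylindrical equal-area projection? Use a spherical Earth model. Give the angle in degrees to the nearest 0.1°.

The Lambert cylindrical equal-area projection is the cylindrical equal-area projection with its standard parallel at the equator (φ₀ = 0). For cylindrical equal-area with standard parallel φ₀, h = cos φ / cos φ₀ and k = cos φ₀ / cos φ, so h·k = 1.
At 43.1°: h = 0.7302, k = 1.370; principal scales a = 1.370, b = 0.7302.
sin(ω/2) = (a − b)/(a + b) = 0.6394/2.100 = 0.3045, so ω = 2 arcsin(0.3045) ≈ 35.5°.

35.5°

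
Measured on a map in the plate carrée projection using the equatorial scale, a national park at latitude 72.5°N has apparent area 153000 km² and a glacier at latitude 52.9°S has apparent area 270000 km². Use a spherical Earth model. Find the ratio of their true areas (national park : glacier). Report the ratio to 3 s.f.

0.282

Plate carrée has h = 1 and k = sec φ, giving areal scale sec φ; true area = (apparent area) · cos φ.
True area of national park: 153000 × cos(72.5°) = 153000 × 0.3007 = 46010 km².
True area of glacier: 270000 × cos(52.9°) = 270000 × 0.6032 = 162900 km².
Ratio = 46010 / 162900 ≈ 0.282.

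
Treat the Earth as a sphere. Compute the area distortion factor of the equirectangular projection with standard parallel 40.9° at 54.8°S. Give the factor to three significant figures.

1.31

The equidistant cylindrical projection with φ₀ = 40.9° has h = 1 (meridians true) and k = cos φ₀ / cos φ along parallels.
Areal scale = h·k = 1 × cos φ₀ / cos φ; at 54.8°, h = 1.000, k = 1.311, so h·k = 1.311.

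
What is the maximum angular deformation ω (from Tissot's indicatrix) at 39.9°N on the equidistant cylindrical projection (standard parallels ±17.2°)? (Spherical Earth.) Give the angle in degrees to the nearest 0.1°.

12.5°

In the equirectangular projection with standard parallel φ₀ = 17.2° (x = Rλ cos φ₀, y = Rφ), meridians are true-scale (h = 1) and the parallel scale is k = cos φ₀ / cos φ.
At 39.9°: h = 1.000, k = 1.245; principal scales a = 1.245, b = 1.000.
sin(ω/2) = (a − b)/(a + b) = 0.2452/2.245 = 0.1092, so ω = 2 arcsin(0.1092) ≈ 12.5°.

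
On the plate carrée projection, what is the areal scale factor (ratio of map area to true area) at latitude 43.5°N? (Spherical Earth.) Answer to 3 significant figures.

In the plate carrée (x = Rλ, y = Rφ), meridians are true-scale (h = 1) and parallels are stretched by k = sec φ.
Areal scale = h·k = 1 × sec φ; at 43.5°, h = 1.000, k = 1.379, so h·k = 1.379.

1.38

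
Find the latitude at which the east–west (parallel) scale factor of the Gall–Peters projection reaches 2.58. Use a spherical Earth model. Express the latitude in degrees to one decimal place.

The Gall–Peters projection is cylindrical equal-area with φ₀ = 45°. A cylindrical equal-area projection with standard parallel φ₀ has meridian scale h = cos φ / cos φ₀ and parallel scale k = cos φ₀ / cos φ (so areas are preserved, h·k = 1).
k = cos φ₀ / cos φ = 2.58  ⇒  cos φ = cos 45° / 2.58 = 0.2741.
φ = arccos(0.2741) ≈ 74.1°.

74.1°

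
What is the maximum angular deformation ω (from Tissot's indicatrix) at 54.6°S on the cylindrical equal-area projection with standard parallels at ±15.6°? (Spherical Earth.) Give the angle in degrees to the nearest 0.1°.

A cylindrical equal-area projection with standard parallel φ₀ has meridian scale h = cos φ / cos φ₀ and parallel scale k = cos φ₀ / cos φ (so areas are preserved, h·k = 1).
At 54.6°: h = 0.6014, k = 1.663; principal scales a = 1.663, b = 0.6014.
sin(ω/2) = (a − b)/(a + b) = 1.061/2.264 = 0.4687, so ω = 2 arcsin(0.4687) ≈ 55.9°.

55.9°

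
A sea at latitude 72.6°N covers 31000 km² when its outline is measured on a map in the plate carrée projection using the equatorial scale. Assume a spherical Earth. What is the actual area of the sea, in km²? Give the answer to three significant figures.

Plate carrée maps x = Rλ, y = Rφ. The meridian scale is h = 1 and the parallel scale is k = 1/cos φ = sec φ.
Areal scale = h·k = 1 × sec φ; at 72.6°, h = 1.000, k = 3.344, so h·k = 3.344.
True area = apparent / (areal scale) = 31000 / 3.344 ≈ 9270 km².

9270 km²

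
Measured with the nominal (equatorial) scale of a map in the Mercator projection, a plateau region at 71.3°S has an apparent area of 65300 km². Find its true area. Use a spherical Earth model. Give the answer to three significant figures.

6710 km²

The Mercator projection is conformal; its linear scale factor is the same in every direction and equals sec φ = 1/cos φ.
Areal scale = k² = sec²φ = 1/cos²(71.3°) = 1/0.3206² = 9.728.
True area = apparent / (areal scale) = 65300 / 9.728 ≈ 6710 km².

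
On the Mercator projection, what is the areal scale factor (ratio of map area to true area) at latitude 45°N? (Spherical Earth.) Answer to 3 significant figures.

Mercator is conformal, so the point scale is isotropic: h = k = sec φ = 1/cos φ.
Areal scale = k² = sec²φ = 1/cos²(45°) = 1/0.7071² = 2.000.

2.00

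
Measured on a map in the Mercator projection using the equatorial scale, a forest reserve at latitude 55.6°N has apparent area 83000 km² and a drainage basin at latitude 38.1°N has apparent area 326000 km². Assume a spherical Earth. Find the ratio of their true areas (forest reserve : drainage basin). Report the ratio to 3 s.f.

Since Mercator area scale is 1/cos²φ, the true area equals the apparent area multiplied by cos²φ.
True area of forest reserve: 83000 × cos²(55.6°) = 83000 × 0.3192 = 26490 km².
True area of drainage basin: 326000 × cos²(38.1°) = 326000 × 0.6193 = 201900 km².
Ratio = 26490 / 201900 ≈ 0.131.

0.131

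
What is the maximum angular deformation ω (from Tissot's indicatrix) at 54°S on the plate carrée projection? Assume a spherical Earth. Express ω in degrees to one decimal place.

30.1°

For the equirectangular projection with φ₀ = 0 (plate carrée), h = 1 along meridians and k = sec φ along parallels.
At 54°: h = 1.000, k = 1.701; principal scales a = 1.701, b = 1.000.
sin(ω/2) = (a − b)/(a + b) = 0.7013/2.701 = 0.2596, so ω = 2 arcsin(0.2596) ≈ 30.1°.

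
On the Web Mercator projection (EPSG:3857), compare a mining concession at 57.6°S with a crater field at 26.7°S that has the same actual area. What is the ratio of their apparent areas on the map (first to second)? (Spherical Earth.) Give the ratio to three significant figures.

2.78

On Mercator, area is exaggerated by sec²φ = 1/cos²φ.
At 57.6°: sec²(57.6°) = 1/0.5358² = 3.483.
At 26.7°: sec²(26.7°) = 1/0.8934² = 1.253.
Ratio = 3.483/1.253 = cos²(26.7°)/cos²(57.6°) ≈ 2.78.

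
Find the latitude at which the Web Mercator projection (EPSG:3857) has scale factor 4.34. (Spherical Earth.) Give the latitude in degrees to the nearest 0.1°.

Mercator scale is k = sec φ = 1/cos φ.
1/cos φ = 4.34  ⇒  cos φ = 0.2304  ⇒  φ = arccos(0.2304) ≈ 76.7°.

76.7°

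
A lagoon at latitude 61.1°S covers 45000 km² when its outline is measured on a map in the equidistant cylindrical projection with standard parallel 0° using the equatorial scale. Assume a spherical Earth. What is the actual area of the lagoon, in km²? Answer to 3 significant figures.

21700 km²

In the plate carrée (x = Rλ, y = Rφ), meridians are true-scale (h = 1) and parallels are stretched by k = sec φ.
Areal scale = h·k = 1 × sec φ; at 61.1°, h = 1.000, k = 2.069, so h·k = 2.069.
True area = apparent / (areal scale) = 45000 / 2.069 ≈ 21700 km².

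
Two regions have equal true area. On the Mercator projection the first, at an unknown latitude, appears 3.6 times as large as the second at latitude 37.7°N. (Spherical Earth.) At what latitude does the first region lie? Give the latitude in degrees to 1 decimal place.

On Mercator, (apparent₁)/(apparent₂) = sec²φ₁ / sec²φ₂ when true areas are equal.
cos²φ₂ / cos²φ₁ = 3.6  ⇒  cos φ₁ = cos 37.7° / √3.6 = 0.7912/1.897 = 0.4170.
φ₁ = arccos(0.4170) ≈ 65.4°.

65.4°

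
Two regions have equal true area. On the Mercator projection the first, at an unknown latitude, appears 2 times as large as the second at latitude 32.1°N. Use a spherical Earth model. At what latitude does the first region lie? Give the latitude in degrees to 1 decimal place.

53.2°

For equal true areas on Mercator, apparent areas scale as sec²φ, so the ratio is cos²φ₂ / cos²φ₁.
cos²φ₂ / cos²φ₁ = 2  ⇒  cos φ₁ = cos 32.1° / √2 = 0.8471/1.414 = 0.5990.
φ₁ = arccos(0.5990) ≈ 53.2°.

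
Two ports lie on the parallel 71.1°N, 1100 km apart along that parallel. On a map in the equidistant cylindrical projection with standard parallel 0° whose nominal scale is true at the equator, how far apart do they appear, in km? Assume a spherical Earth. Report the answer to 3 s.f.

3400 km

In the plate carrée (x = Rλ, y = Rφ), meridians are true-scale (h = 1) and parallels are stretched by k = sec φ.
Along the parallel, k = sec 71.1° = 1/0.3239 = 3.087.
Map distance = 1100 × 3.087 ≈ 3400 km.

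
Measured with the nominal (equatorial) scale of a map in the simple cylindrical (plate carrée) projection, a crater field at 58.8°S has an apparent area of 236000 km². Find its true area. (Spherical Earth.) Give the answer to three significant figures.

122000 km²

In the plate carrée (x = Rλ, y = Rφ), meridians are true-scale (h = 1) and parallels are stretched by k = sec φ.
Areal scale = h·k = 1 × sec φ; at 58.8°, h = 1.000, k = 1.930, so h·k = 1.930.
True area = apparent / (areal scale) = 236000 / 1.930 ≈ 122000 km².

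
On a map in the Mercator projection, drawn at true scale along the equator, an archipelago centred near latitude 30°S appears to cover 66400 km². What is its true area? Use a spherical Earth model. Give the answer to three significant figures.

For Mercator, h = k = sec φ (a conformal cylindrical projection has a single point scale, 1/cos φ).
Areal scale = k² = sec²φ = 1/cos²(30°) = 1/0.8660² = 1.333.
True area = apparent / (areal scale) = 66400 / 1.333 ≈ 49800 km².

49800 km²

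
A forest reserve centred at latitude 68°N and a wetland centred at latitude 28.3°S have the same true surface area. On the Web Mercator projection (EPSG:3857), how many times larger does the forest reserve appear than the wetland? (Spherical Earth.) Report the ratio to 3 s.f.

5.52

Mercator areal scale is sec²φ.
At 68°: sec²(68°) = 1/0.3746² = 7.126.
At 28.3°: sec²(28.3°) = 1/0.8805² = 1.290.
Ratio = 7.126/1.290 = cos²(28.3°)/cos²(68°) ≈ 5.52.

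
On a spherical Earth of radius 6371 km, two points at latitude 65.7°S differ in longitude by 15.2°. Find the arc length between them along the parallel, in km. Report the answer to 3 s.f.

696 km

Arc length along a parallel = R cos φ · Δλ (with Δλ in radians).
= 6371 × cos 65.7° × (15.2° × π/180) = 6371 × 0.4115 × 0.2653 ≈ 696 km.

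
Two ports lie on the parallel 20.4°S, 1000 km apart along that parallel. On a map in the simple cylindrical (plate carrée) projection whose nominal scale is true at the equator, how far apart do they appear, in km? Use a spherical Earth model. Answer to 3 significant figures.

1070 km

For the equirectangular projection with φ₀ = 0 (plate carrée), h = 1 along meridians and k = sec φ along parallels.
Along the parallel, k = sec 20.4° = 1/0.9373 = 1.067.
Map distance = 1000 × 1.067 ≈ 1070 km.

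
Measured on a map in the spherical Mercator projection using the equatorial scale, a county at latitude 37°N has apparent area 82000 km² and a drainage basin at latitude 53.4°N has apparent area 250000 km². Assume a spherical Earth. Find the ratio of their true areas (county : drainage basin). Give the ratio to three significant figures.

Mercator's areal exaggeration is sec²φ; hence true area = (apparent area) · cos²φ.
True area of county: 82000 × cos²(37°) = 82000 × 0.6378 = 52300 km².
True area of drainage basin: 250000 × cos²(53.4°) = 250000 × 0.3555 = 88870 km².
Ratio = 52300 / 88870 ≈ 0.589.

0.589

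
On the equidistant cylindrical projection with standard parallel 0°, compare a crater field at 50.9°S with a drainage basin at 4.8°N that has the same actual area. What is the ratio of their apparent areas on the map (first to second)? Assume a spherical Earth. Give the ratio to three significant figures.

1.58

Plate carrée maps x = Rλ, y = Rφ. The meridian scale is h = 1 and the parallel scale is k = 1/cos φ = sec φ.
Areal scale at 50.9°: h·k = 1.000 × 1.586 = 1.586.
Areal scale at 4.8°: h·k = 1.000 × 1.004 = 1.004.
Ratio = 1.586/1.004 ≈ 1.58.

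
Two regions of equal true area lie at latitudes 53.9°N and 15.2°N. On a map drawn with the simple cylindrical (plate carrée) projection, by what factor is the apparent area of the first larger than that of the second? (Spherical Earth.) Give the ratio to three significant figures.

1.64

For the equirectangular projection with φ₀ = 0 (plate carrée), h = 1 along meridians and k = sec φ along parallels.
Areal scale at 53.9°: h·k = 1.000 × 1.697 = 1.697.
Areal scale at 15.2°: h·k = 1.000 × 1.036 = 1.036.
Ratio = 1.697/1.036 ≈ 1.64.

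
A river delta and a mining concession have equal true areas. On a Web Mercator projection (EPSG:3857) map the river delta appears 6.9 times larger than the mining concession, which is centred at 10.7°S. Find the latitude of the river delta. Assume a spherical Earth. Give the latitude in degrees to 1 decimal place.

On Mercator, (apparent₁)/(apparent₂) = sec²φ₁ / sec²φ₂ when true areas are equal.
cos²φ₂ / cos²φ₁ = 6.9  ⇒  cos φ₁ = cos 10.7° / √6.9 = 0.9826/2.627 = 0.3741.
φ₁ = arccos(0.3741) ≈ 68.0°.

68.0°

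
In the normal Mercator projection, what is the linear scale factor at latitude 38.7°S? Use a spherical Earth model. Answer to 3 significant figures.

1.28

For Mercator, h = k = sec φ (a conformal cylindrical projection has a single point scale, 1/cos φ).
k = 1/cos 38.7° = 1/0.7804 = 1.281.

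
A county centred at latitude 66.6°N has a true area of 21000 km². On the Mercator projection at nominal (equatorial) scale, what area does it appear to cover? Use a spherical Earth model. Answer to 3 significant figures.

The Mercator projection is conformal; its linear scale factor is the same in every direction and equals sec φ = 1/cos φ.
Areal scale = k² = sec²φ = 1/cos²(66.6°) = 1/0.3971² = 6.340.
Apparent area = 21000 × 6.340 ≈ 133000 km².

133000 km²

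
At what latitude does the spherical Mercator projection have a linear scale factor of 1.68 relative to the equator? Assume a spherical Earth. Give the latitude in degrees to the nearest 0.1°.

Mercator scale is k = sec φ = 1/cos φ.
1/cos φ = 1.68  ⇒  cos φ = 0.5952  ⇒  φ = arccos(0.5952) ≈ 53.5°.

53.5°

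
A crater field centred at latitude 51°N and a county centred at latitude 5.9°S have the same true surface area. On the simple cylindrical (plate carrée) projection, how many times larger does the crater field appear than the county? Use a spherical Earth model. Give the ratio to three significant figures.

For the equirectangular projection with φ₀ = 0 (plate carrée), h = 1 along meridians and k = sec φ along parallels.
Areal scale at 51°: h·k = 1.000 × 1.589 = 1.589.
Areal scale at 5.9°: h·k = 1.000 × 1.005 = 1.005.
Ratio = 1.589/1.005 ≈ 1.58.

1.58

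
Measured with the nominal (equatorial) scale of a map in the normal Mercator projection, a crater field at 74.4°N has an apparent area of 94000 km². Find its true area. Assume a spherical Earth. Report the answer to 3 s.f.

Mercator is conformal, so the point scale is isotropic: h = k = sec φ = 1/cos φ.
Areal scale = k² = sec²φ = 1/cos²(74.4°) = 1/0.2689² = 13.83.
True area = apparent / (areal scale) = 94000 / 13.83 ≈ 6800 km².

6800 km²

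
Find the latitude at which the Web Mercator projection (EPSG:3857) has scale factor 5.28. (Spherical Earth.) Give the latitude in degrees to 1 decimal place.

79.1°

Mercator scale is k = sec φ = 1/cos φ.
1/cos φ = 5.28  ⇒  cos φ = 0.1894  ⇒  φ = arccos(0.1894) ≈ 79.1°.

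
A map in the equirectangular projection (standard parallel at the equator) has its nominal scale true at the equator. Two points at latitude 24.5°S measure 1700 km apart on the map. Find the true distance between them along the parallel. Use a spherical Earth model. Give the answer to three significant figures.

1550 km

Plate carrée maps x = Rλ, y = Rφ. The meridian scale is h = 1 and the parallel scale is k = 1/cos φ = sec φ.
Along the parallel at 24.5°, map distances are exaggerated by k = sec 24.5° = 1.099.
True distance = 1700 / 1.099 = 1700 × cos 24.5° ≈ 1550 km.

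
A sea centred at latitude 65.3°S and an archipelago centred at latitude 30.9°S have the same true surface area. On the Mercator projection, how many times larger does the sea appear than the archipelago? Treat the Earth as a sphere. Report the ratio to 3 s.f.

4.22

On Mercator, area is exaggerated by sec²φ = 1/cos²φ.
At 65.3°: sec²(65.3°) = 1/0.4179² = 5.727.
At 30.9°: sec²(30.9°) = 1/0.8581² = 1.358.
Ratio = 5.727/1.358 = cos²(30.9°)/cos²(65.3°) ≈ 4.22.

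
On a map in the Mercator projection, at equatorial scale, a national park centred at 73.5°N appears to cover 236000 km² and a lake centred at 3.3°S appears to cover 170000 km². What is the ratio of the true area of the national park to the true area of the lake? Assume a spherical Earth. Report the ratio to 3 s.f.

0.112

Mercator's areal exaggeration is sec²φ; hence true area = (apparent area) · cos²φ.
True area of national park: 236000 × cos²(73.5°) = 236000 × 0.08066 = 19040 km².
True area of lake: 170000 × cos²(3.3°) = 170000 × 0.9967 = 169400 km².
Ratio = 19040 / 169400 ≈ 0.112.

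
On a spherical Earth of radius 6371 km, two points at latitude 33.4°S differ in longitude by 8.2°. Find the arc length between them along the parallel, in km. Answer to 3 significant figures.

761 km

Arc length along a parallel = R cos φ · Δλ (with Δλ in radians).
= 6371 × cos 33.4° × (8.2° × π/180) = 6371 × 0.8348 × 0.1431 ≈ 761 km.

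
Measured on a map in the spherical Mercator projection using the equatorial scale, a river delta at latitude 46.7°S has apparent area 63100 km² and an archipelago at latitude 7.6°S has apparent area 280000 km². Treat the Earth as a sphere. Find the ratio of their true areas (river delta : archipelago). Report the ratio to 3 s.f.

Mercator's areal exaggeration is sec²φ; hence true area = (apparent area) · cos²φ.
True area of river delta: 63100 × cos²(46.7°) = 63100 × 0.4703 = 29680 km².
True area of archipelago: 280000 × cos²(7.6°) = 280000 × 0.9825 = 275100 km².
Ratio = 29680 / 275100 ≈ 0.108.

0.108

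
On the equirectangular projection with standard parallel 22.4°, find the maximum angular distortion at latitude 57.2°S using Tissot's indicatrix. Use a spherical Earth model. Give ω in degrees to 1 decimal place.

With standard parallel φ₀ = 22.4°, the equirectangular projection gives x = Rλ cos φ₀, y = Rφ, so h = 1 and k = cos 22.4° / cos φ.
At 57.2°: h = 1.000, k = 1.707; principal scales a = 1.707, b = 1.000.
sin(ω/2) = (a − b)/(a + b) = 0.7067/2.707 = 0.2611, so ω = 2 arcsin(0.2611) ≈ 30.3°.

30.3°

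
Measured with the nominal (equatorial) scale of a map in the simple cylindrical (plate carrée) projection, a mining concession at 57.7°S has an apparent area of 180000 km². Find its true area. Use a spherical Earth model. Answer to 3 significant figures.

Plate carrée maps x = Rλ, y = Rφ. The meridian scale is h = 1 and the parallel scale is k = 1/cos φ = sec φ.
Areal scale = h·k = 1 × sec φ; at 57.7°, h = 1.000, k = 1.871, so h·k = 1.871.
True area = apparent / (areal scale) = 180000 / 1.871 ≈ 96200 km².

96200 km²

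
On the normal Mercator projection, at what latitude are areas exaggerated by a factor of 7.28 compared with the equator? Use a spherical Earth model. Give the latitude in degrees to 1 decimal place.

Mercator areal scale is sec²φ.
sec²φ = 7.28  ⇒  cos²φ = 0.1374  ⇒  cos φ = 0.3706.
φ = arccos(0.3706) ≈ 68.2°.

68.2°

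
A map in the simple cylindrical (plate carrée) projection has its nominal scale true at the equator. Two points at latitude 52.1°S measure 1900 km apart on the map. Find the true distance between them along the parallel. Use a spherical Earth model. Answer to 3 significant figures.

1170 km

In the plate carrée (x = Rλ, y = Rφ), meridians are true-scale (h = 1) and parallels are stretched by k = sec φ.
Along the parallel at 52.1°, map distances are exaggerated by k = sec 52.1° = 1.628.
True distance = 1900 / 1.628 = 1900 × cos 52.1° ≈ 1170 km.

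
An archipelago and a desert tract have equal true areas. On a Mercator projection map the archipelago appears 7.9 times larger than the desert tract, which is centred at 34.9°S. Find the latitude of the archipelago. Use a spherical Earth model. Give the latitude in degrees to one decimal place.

Mercator areal scale is sec²φ, so apparent-area ratio = sec²φ₁ / sec²φ₂ = cos²φ₂ / cos²φ₁.
cos²φ₂ / cos²φ₁ = 7.9  ⇒  cos φ₁ = cos 34.9° / √7.9 = 0.8202/2.811 = 0.2918.
φ₁ = arccos(0.2918) ≈ 73.0°.

73.0°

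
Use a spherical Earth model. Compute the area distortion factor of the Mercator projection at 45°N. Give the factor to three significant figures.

2.00

The Mercator projection is conformal; its linear scale factor is the same in every direction and equals sec φ = 1/cos φ.
Areal scale = k² = sec²φ = 1/cos²(45°) = 1/0.7071² = 2.000.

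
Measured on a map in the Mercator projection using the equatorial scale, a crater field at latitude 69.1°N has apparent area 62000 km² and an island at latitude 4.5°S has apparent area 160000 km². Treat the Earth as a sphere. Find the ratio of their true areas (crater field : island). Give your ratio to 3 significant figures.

Since Mercator area scale is 1/cos²φ, the true area equals the apparent area multiplied by cos²φ.
True area of crater field: 62000 × cos²(69.1°) = 62000 × 0.1273 = 7890 km².
True area of island: 160000 × cos²(4.5°) = 160000 × 0.9938 = 159000 km².
Ratio = 7890 / 159000 ≈ 0.0496.

0.0496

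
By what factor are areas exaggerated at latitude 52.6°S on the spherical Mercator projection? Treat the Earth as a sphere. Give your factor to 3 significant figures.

2.71

The Mercator projection is conformal; its linear scale factor is the same in every direction and equals sec φ = 1/cos φ.
Areal scale = k² = sec²φ = 1/cos²(52.6°) = 1/0.6074² = 2.711.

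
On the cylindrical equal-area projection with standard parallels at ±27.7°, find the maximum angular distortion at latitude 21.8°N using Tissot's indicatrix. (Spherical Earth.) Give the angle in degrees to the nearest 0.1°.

5.4°

A cylindrical equal-area projection with standard parallel φ₀ has meridian scale h = cos φ / cos φ₀ and parallel scale k = cos φ₀ / cos φ (so areas are preserved, h·k = 1).
At 21.8°: h = 1.049, k = 0.9536; principal scales a = 1.049, b = 0.9536.
sin(ω/2) = (a − b)/(a + b) = 0.09508/2.002 = 0.04749, so ω = 2 arcsin(0.04749) ≈ 5.4°.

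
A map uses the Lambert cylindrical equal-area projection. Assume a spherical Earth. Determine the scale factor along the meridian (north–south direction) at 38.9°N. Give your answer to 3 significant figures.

0.778

The Lambert cylindrical equal-area projection is the cylindrical equal-area projection with its standard parallel at the equator (φ₀ = 0). Cylindrical equal-area (φ₀ = 0°): h = cos φ / cos 0° along meridians, k = cos 0° / cos φ along parallels; h·k = 1.
h = cos 38.9° / cos 0° = 0.7782/1.000 = 0.7782.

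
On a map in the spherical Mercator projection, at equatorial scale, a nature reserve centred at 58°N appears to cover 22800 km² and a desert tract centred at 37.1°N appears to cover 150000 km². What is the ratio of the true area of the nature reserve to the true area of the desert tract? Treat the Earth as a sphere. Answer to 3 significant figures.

0.0671

On Mercator the areal scale is sec²φ, so true area = apparent × cos²φ.
True area of nature reserve: 22800 × cos²(58°) = 22800 × 0.2808 = 6403 km².
True area of desert tract: 150000 × cos²(37.1°) = 150000 × 0.6361 = 95420 km².
Ratio = 6403 / 95420 ≈ 0.0671.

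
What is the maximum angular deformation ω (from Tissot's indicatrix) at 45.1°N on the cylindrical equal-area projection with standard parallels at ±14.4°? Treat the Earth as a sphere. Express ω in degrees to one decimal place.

35.7°

A cylindrical equal-area projection with standard parallel φ₀ has meridian scale h = cos φ / cos φ₀ and parallel scale k = cos φ₀ / cos φ (so areas are preserved, h·k = 1).
At 45.1°: h = 0.7288, k = 1.372; principal scales a = 1.372, b = 0.7288.
sin(ω/2) = (a − b)/(a + b) = 0.6434/2.101 = 0.3062, so ω = 2 arcsin(0.3062) ≈ 35.7°.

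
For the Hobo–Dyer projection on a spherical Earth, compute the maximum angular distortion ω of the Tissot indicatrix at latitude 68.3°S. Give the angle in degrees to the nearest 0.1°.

80.0°

The Hobo–Dyer projection is cylindrical equal-area with φ₀ = 37.5°. For cylindrical equal-area with standard parallel φ₀, h = cos φ / cos φ₀ and k = cos φ₀ / cos φ, so h·k = 1.
At 68.3°: h = 0.4661, k = 2.146; principal scales a = 2.146, b = 0.4661.
sin(ω/2) = (a − b)/(a + b) = 1.680/2.612 = 0.6431, so ω = 2 arcsin(0.6431) ≈ 80.0°.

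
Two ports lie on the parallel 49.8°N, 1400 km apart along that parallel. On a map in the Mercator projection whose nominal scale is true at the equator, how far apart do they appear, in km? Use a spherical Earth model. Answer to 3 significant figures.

2170 km

Mercator is conformal, so the point scale is isotropic: h = k = sec φ = 1/cos φ.
Along the parallel, k = sec 49.8° = 1/0.6455 = 1.549.
Map distance = 1400 × 1.549 ≈ 2170 km.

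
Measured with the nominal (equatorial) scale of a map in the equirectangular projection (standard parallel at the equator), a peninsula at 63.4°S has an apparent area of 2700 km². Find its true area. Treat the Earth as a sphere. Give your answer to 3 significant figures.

1210 km²

In the plate carrée (x = Rλ, y = Rφ), meridians are true-scale (h = 1) and parallels are stretched by k = sec φ.
Areal scale = h·k = 1 × sec φ; at 63.4°, h = 1.000, k = 2.233, so h·k = 2.233.
True area = apparent / (areal scale) = 2700 / 2.233 ≈ 1210 km².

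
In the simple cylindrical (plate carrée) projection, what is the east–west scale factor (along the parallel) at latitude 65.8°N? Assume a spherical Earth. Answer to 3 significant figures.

2.44

Plate carrée maps x = Rλ, y = Rφ. The meridian scale is h = 1 and the parallel scale is k = 1/cos φ = sec φ.
k = 1/cos 65.8° = 1/0.4099 = 2.439.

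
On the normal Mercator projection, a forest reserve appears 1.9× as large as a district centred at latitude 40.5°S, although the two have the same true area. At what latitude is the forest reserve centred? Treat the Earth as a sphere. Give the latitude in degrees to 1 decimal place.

On Mercator, (apparent₁)/(apparent₂) = sec²φ₁ / sec²φ₂ when true areas are equal.
cos²φ₂ / cos²φ₁ = 1.9  ⇒  cos φ₁ = cos 40.5° / √1.9 = 0.7604/1.378 = 0.5517.
φ₁ = arccos(0.5517) ≈ 56.5°.

56.5°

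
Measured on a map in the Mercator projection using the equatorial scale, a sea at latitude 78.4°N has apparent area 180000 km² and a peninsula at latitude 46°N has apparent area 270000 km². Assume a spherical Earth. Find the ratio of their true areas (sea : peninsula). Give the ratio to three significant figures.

0.0559

Mercator's areal exaggeration is sec²φ; hence true area = (apparent area) · cos²φ.
True area of sea: 180000 × cos²(78.4°) = 180000 × 0.04043 = 7278 km².
True area of peninsula: 270000 × cos²(46°) = 270000 × 0.4826 = 130300 km².
Ratio = 7278 / 130300 ≈ 0.0559.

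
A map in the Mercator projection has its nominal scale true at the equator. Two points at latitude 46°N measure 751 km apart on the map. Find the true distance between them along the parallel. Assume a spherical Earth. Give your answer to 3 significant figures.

522 km

For Mercator, h = k = sec φ (a conformal cylindrical projection has a single point scale, 1/cos φ).
Along the parallel at 46°, map distances are exaggerated by k = sec 46° = 1.440.
True distance = 751 / 1.440 = 751 × cos 46° ≈ 522 km.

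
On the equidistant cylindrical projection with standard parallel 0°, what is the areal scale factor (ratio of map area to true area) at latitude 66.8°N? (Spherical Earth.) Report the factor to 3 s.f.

2.54

In the plate carrée (x = Rλ, y = Rφ), meridians are true-scale (h = 1) and parallels are stretched by k = sec φ.
Areal scale = h·k = 1 × sec φ; at 66.8°, h = 1.000, k = 2.538, so h·k = 2.538.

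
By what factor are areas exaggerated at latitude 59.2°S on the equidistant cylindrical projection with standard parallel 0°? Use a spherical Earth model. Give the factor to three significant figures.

In the plate carrée (x = Rλ, y = Rφ), meridians are true-scale (h = 1) and parallels are stretched by k = sec φ.
Areal scale = h·k = 1 × sec φ; at 59.2°, h = 1.000, k = 1.953, so h·k = 1.953.

1.95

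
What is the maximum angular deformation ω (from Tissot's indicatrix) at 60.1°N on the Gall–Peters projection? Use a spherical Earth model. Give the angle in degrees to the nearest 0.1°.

39.3°

Gall–Peters is a cylindrical equal-area projection with standard parallels at ±45°. A cylindrical equal-area projection with standard parallel φ₀ has meridian scale h = cos φ / cos φ₀ and parallel scale k = cos φ₀ / cos φ (so areas are preserved, h·k = 1).
At 60.1°: h = 0.7050, k = 1.419; principal scales a = 1.419, b = 0.7050.
sin(ω/2) = (a − b)/(a + b) = 0.7135/2.123 = 0.3360, so ω = 2 arcsin(0.3360) ≈ 39.3°.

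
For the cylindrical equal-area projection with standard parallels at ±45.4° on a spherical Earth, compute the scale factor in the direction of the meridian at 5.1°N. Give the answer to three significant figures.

1.42

A cylindrical equal-area projection with standard parallel φ₀ has meridian scale h = cos φ / cos φ₀ and parallel scale k = cos φ₀ / cos φ (so areas are preserved, h·k = 1).
h = cos 5.1° / cos 45.4° = 0.9960/0.7022 = 1.419.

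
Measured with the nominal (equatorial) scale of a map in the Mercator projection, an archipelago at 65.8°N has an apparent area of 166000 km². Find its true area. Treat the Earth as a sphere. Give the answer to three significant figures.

27900 km²

For Mercator, h = k = sec φ (a conformal cylindrical projection has a single point scale, 1/cos φ).
Areal scale = k² = sec²φ = 1/cos²(65.8°) = 1/0.4099² = 5.951.
True area = apparent / (areal scale) = 166000 / 5.951 ≈ 27900 km².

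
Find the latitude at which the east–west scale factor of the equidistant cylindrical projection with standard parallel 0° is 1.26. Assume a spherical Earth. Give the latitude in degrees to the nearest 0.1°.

Plate carrée: h = 1, k = sec φ along parallels.
sec φ = 1.26  ⇒  cos φ = 0.7937  ⇒  φ ≈ 37.5°.

37.5°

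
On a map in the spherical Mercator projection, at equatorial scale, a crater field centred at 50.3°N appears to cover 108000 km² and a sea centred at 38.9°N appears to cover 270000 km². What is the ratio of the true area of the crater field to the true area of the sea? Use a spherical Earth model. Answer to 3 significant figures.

0.269

On Mercator the areal scale is sec²φ, so true area = apparent × cos²φ.
True area of crater field: 108000 × cos²(50.3°) = 108000 × 0.4080 = 44070 km².
True area of sea: 270000 × cos²(38.9°) = 270000 × 0.6057 = 163500 km².
Ratio = 44070 / 163500 ≈ 0.269.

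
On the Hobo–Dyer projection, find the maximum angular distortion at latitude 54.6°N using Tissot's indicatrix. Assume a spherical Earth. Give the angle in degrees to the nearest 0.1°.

35.5°

Hobo–Dyer is a cylindrical equal-area projection with standard parallels at ±37.5°. Cylindrical equal-area (φ₀ = 37.5°): h = cos φ / cos 37.5° along meridians, k = cos 37.5° / cos φ along parallels; h·k = 1.
At 54.6°: h = 0.7302, k = 1.370; principal scales a = 1.370, b = 0.7302.
sin(ω/2) = (a − b)/(a + b) = 0.6394/2.100 = 0.3045, so ω = 2 arcsin(0.3045) ≈ 35.5°.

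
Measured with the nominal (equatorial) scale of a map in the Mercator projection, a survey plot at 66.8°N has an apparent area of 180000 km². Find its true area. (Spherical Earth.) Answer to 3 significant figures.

27900 km²

For Mercator, h = k = sec φ (a conformal cylindrical projection has a single point scale, 1/cos φ).
Areal scale = k² = sec²φ = 1/cos²(66.8°) = 1/0.3939² = 6.444.
True area = apparent / (areal scale) = 180000 / 6.444 ≈ 27900 km².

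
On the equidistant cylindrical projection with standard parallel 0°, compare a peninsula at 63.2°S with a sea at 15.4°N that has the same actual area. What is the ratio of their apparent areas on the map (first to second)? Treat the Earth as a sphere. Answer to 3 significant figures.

2.14

Plate carrée maps x = Rλ, y = Rφ. The meridian scale is h = 1 and the parallel scale is k = 1/cos φ = sec φ.
Areal scale at 63.2°: h·k = 1.000 × 2.218 = 2.218.
Areal scale at 15.4°: h·k = 1.000 × 1.037 = 1.037.
Ratio = 2.218/1.037 ≈ 2.14.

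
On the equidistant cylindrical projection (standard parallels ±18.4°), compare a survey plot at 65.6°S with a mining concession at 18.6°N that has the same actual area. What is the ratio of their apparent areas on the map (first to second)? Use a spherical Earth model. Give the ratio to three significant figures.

With standard parallel φ₀ = 18.4°, the equirectangular projection gives x = Rλ cos φ₀, y = Rφ, so h = 1 and k = cos 18.4° / cos φ.
Areal scale at 65.6°: h·k = 1.000 × 2.297 = 2.297.
Areal scale at 18.6°: h·k = 1.000 × 1.001 = 1.001.
Ratio = 2.297/1.001 ≈ 2.29.

2.29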